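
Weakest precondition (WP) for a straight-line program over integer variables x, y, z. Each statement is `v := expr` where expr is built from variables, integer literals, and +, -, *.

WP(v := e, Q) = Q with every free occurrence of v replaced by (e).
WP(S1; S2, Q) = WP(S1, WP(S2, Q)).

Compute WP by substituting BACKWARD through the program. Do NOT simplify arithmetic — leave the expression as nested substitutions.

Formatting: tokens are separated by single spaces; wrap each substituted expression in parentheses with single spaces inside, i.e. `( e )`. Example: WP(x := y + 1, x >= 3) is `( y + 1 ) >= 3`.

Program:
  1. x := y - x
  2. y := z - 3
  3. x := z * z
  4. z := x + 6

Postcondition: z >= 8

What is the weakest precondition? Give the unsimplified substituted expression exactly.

Answer: ( ( z * z ) + 6 ) >= 8

Derivation:
post: z >= 8
stmt 4: z := x + 6  -- replace 1 occurrence(s) of z with (x + 6)
  => ( x + 6 ) >= 8
stmt 3: x := z * z  -- replace 1 occurrence(s) of x with (z * z)
  => ( ( z * z ) + 6 ) >= 8
stmt 2: y := z - 3  -- replace 0 occurrence(s) of y with (z - 3)
  => ( ( z * z ) + 6 ) >= 8
stmt 1: x := y - x  -- replace 0 occurrence(s) of x with (y - x)
  => ( ( z * z ) + 6 ) >= 8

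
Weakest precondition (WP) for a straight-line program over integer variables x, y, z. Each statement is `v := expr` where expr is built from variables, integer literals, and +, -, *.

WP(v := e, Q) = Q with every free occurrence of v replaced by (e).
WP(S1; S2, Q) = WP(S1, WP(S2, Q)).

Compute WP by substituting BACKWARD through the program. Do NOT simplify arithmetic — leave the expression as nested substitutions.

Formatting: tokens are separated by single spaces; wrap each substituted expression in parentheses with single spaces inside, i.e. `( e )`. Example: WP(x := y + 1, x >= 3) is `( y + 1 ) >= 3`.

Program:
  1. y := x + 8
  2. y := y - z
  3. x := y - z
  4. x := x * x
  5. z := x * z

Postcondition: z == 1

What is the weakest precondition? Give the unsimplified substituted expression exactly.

Answer: ( ( ( ( ( x + 8 ) - z ) - z ) * ( ( ( x + 8 ) - z ) - z ) ) * z ) == 1

Derivation:
post: z == 1
stmt 5: z := x * z  -- replace 1 occurrence(s) of z with (x * z)
  => ( x * z ) == 1
stmt 4: x := x * x  -- replace 1 occurrence(s) of x with (x * x)
  => ( ( x * x ) * z ) == 1
stmt 3: x := y - z  -- replace 2 occurrence(s) of x with (y - z)
  => ( ( ( y - z ) * ( y - z ) ) * z ) == 1
stmt 2: y := y - z  -- replace 2 occurrence(s) of y with (y - z)
  => ( ( ( ( y - z ) - z ) * ( ( y - z ) - z ) ) * z ) == 1
stmt 1: y := x + 8  -- replace 2 occurrence(s) of y with (x + 8)
  => ( ( ( ( ( x + 8 ) - z ) - z ) * ( ( ( x + 8 ) - z ) - z ) ) * z ) == 1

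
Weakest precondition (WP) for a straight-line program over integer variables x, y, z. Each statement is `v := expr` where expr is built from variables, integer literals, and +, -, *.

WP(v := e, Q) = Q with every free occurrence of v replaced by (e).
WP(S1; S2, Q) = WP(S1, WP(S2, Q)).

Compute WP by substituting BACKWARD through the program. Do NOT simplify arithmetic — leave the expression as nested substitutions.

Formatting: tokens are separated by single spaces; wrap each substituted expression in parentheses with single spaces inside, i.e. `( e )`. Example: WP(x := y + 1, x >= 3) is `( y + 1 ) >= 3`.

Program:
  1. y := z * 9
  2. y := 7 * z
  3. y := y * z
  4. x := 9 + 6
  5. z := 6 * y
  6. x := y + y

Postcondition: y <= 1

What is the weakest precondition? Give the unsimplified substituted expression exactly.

Answer: ( ( 7 * z ) * z ) <= 1

Derivation:
post: y <= 1
stmt 6: x := y + y  -- replace 0 occurrence(s) of x with (y + y)
  => y <= 1
stmt 5: z := 6 * y  -- replace 0 occurrence(s) of z with (6 * y)
  => y <= 1
stmt 4: x := 9 + 6  -- replace 0 occurrence(s) of x with (9 + 6)
  => y <= 1
stmt 3: y := y * z  -- replace 1 occurrence(s) of y with (y * z)
  => ( y * z ) <= 1
stmt 2: y := 7 * z  -- replace 1 occurrence(s) of y with (7 * z)
  => ( ( 7 * z ) * z ) <= 1
stmt 1: y := z * 9  -- replace 0 occurrence(s) of y with (z * 9)
  => ( ( 7 * z ) * z ) <= 1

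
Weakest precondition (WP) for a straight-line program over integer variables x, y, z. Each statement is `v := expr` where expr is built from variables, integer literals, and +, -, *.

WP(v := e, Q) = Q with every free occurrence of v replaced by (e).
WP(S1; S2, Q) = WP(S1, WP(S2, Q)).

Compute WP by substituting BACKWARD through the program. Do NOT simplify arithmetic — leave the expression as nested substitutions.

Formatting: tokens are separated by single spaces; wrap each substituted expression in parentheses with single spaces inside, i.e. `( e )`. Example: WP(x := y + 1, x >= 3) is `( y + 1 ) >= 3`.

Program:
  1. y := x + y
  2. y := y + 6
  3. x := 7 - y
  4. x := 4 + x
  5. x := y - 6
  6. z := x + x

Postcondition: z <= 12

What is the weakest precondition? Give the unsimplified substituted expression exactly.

Answer: ( ( ( ( x + y ) + 6 ) - 6 ) + ( ( ( x + y ) + 6 ) - 6 ) ) <= 12

Derivation:
post: z <= 12
stmt 6: z := x + x  -- replace 1 occurrence(s) of z with (x + x)
  => ( x + x ) <= 12
stmt 5: x := y - 6  -- replace 2 occurrence(s) of x with (y - 6)
  => ( ( y - 6 ) + ( y - 6 ) ) <= 12
stmt 4: x := 4 + x  -- replace 0 occurrence(s) of x with (4 + x)
  => ( ( y - 6 ) + ( y - 6 ) ) <= 12
stmt 3: x := 7 - y  -- replace 0 occurrence(s) of x with (7 - y)
  => ( ( y - 6 ) + ( y - 6 ) ) <= 12
stmt 2: y := y + 6  -- replace 2 occurrence(s) of y with (y + 6)
  => ( ( ( y + 6 ) - 6 ) + ( ( y + 6 ) - 6 ) ) <= 12
stmt 1: y := x + y  -- replace 2 occurrence(s) of y with (x + y)
  => ( ( ( ( x + y ) + 6 ) - 6 ) + ( ( ( x + y ) + 6 ) - 6 ) ) <= 12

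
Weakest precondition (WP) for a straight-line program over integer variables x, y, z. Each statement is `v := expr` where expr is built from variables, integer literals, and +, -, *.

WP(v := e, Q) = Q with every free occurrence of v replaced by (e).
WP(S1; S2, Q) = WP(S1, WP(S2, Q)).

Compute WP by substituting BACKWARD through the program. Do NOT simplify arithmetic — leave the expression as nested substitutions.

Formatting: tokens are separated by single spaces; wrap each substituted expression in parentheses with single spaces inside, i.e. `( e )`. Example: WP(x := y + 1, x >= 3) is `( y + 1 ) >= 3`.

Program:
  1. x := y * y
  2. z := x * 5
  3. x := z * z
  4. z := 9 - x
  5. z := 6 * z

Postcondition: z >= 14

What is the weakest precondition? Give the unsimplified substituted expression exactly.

post: z >= 14
stmt 5: z := 6 * z  -- replace 1 occurrence(s) of z with (6 * z)
  => ( 6 * z ) >= 14
stmt 4: z := 9 - x  -- replace 1 occurrence(s) of z with (9 - x)
  => ( 6 * ( 9 - x ) ) >= 14
stmt 3: x := z * z  -- replace 1 occurrence(s) of x with (z * z)
  => ( 6 * ( 9 - ( z * z ) ) ) >= 14
stmt 2: z := x * 5  -- replace 2 occurrence(s) of z with (x * 5)
  => ( 6 * ( 9 - ( ( x * 5 ) * ( x * 5 ) ) ) ) >= 14
stmt 1: x := y * y  -- replace 2 occurrence(s) of x with (y * y)
  => ( 6 * ( 9 - ( ( ( y * y ) * 5 ) * ( ( y * y ) * 5 ) ) ) ) >= 14

Answer: ( 6 * ( 9 - ( ( ( y * y ) * 5 ) * ( ( y * y ) * 5 ) ) ) ) >= 14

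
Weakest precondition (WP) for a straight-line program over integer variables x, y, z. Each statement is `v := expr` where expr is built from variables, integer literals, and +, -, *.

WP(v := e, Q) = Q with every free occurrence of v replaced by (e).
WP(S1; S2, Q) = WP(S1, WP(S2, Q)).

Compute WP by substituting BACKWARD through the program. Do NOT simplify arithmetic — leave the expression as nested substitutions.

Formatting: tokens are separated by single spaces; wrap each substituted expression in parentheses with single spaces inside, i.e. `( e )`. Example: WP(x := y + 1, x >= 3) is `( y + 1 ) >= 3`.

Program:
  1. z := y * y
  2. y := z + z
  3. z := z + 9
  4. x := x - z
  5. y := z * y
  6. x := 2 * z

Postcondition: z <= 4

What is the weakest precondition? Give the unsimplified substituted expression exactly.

post: z <= 4
stmt 6: x := 2 * z  -- replace 0 occurrence(s) of x with (2 * z)
  => z <= 4
stmt 5: y := z * y  -- replace 0 occurrence(s) of y with (z * y)
  => z <= 4
stmt 4: x := x - z  -- replace 0 occurrence(s) of x with (x - z)
  => z <= 4
stmt 3: z := z + 9  -- replace 1 occurrence(s) of z with (z + 9)
  => ( z + 9 ) <= 4
stmt 2: y := z + z  -- replace 0 occurrence(s) of y with (z + z)
  => ( z + 9 ) <= 4
stmt 1: z := y * y  -- replace 1 occurrence(s) of z with (y * y)
  => ( ( y * y ) + 9 ) <= 4

Answer: ( ( y * y ) + 9 ) <= 4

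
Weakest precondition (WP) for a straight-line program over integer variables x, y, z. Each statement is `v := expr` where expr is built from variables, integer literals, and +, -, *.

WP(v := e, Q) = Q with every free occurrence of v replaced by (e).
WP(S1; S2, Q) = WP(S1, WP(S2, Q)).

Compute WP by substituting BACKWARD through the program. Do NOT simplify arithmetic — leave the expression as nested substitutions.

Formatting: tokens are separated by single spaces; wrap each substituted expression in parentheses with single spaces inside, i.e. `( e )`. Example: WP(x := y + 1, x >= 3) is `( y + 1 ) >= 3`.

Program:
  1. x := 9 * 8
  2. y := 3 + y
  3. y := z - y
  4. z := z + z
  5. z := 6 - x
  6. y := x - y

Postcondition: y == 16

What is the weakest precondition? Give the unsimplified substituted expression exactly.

post: y == 16
stmt 6: y := x - y  -- replace 1 occurrence(s) of y with (x - y)
  => ( x - y ) == 16
stmt 5: z := 6 - x  -- replace 0 occurrence(s) of z with (6 - x)
  => ( x - y ) == 16
stmt 4: z := z + z  -- replace 0 occurrence(s) of z with (z + z)
  => ( x - y ) == 16
stmt 3: y := z - y  -- replace 1 occurrence(s) of y with (z - y)
  => ( x - ( z - y ) ) == 16
stmt 2: y := 3 + y  -- replace 1 occurrence(s) of y with (3 + y)
  => ( x - ( z - ( 3 + y ) ) ) == 16
stmt 1: x := 9 * 8  -- replace 1 occurrence(s) of x with (9 * 8)
  => ( ( 9 * 8 ) - ( z - ( 3 + y ) ) ) == 16

Answer: ( ( 9 * 8 ) - ( z - ( 3 + y ) ) ) == 16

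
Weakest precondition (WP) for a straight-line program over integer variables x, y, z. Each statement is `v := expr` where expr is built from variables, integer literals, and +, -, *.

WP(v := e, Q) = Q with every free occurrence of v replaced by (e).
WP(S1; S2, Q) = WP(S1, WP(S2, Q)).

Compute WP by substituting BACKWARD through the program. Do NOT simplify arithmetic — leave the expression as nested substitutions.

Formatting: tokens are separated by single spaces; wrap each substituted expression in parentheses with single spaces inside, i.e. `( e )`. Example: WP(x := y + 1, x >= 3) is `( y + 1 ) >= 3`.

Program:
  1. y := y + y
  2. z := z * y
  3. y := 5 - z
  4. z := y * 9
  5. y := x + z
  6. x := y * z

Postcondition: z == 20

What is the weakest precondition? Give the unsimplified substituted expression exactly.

Answer: ( ( 5 - ( z * ( y + y ) ) ) * 9 ) == 20

Derivation:
post: z == 20
stmt 6: x := y * z  -- replace 0 occurrence(s) of x with (y * z)
  => z == 20
stmt 5: y := x + z  -- replace 0 occurrence(s) of y with (x + z)
  => z == 20
stmt 4: z := y * 9  -- replace 1 occurrence(s) of z with (y * 9)
  => ( y * 9 ) == 20
stmt 3: y := 5 - z  -- replace 1 occurrence(s) of y with (5 - z)
  => ( ( 5 - z ) * 9 ) == 20
stmt 2: z := z * y  -- replace 1 occurrence(s) of z with (z * y)
  => ( ( 5 - ( z * y ) ) * 9 ) == 20
stmt 1: y := y + y  -- replace 1 occurrence(s) of y with (y + y)
  => ( ( 5 - ( z * ( y + y ) ) ) * 9 ) == 20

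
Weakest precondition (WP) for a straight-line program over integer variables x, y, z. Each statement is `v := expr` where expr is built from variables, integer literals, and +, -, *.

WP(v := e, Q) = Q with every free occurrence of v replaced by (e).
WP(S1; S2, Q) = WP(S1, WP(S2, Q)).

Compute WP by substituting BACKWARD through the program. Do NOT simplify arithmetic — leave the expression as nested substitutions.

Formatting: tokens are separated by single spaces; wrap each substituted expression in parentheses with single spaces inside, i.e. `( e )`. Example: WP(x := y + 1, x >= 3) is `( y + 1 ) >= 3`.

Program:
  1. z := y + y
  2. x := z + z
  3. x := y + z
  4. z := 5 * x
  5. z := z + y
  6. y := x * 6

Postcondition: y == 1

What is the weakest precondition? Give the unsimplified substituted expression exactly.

Answer: ( ( y + ( y + y ) ) * 6 ) == 1

Derivation:
post: y == 1
stmt 6: y := x * 6  -- replace 1 occurrence(s) of y with (x * 6)
  => ( x * 6 ) == 1
stmt 5: z := z + y  -- replace 0 occurrence(s) of z with (z + y)
  => ( x * 6 ) == 1
stmt 4: z := 5 * x  -- replace 0 occurrence(s) of z with (5 * x)
  => ( x * 6 ) == 1
stmt 3: x := y + z  -- replace 1 occurrence(s) of x with (y + z)
  => ( ( y + z ) * 6 ) == 1
stmt 2: x := z + z  -- replace 0 occurrence(s) of x with (z + z)
  => ( ( y + z ) * 6 ) == 1
stmt 1: z := y + y  -- replace 1 occurrence(s) of z with (y + y)
  => ( ( y + ( y + y ) ) * 6 ) == 1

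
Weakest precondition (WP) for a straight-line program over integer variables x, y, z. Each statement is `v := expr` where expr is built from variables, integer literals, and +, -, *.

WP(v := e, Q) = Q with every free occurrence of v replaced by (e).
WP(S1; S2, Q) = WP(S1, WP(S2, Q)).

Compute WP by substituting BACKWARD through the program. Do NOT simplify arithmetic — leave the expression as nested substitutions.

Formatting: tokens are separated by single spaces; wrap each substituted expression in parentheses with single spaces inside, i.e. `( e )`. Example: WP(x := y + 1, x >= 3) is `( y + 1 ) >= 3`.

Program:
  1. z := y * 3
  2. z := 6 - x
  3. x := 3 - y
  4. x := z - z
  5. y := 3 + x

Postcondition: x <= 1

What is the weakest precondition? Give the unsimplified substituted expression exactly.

Answer: ( ( 6 - x ) - ( 6 - x ) ) <= 1

Derivation:
post: x <= 1
stmt 5: y := 3 + x  -- replace 0 occurrence(s) of y with (3 + x)
  => x <= 1
stmt 4: x := z - z  -- replace 1 occurrence(s) of x with (z - z)
  => ( z - z ) <= 1
stmt 3: x := 3 - y  -- replace 0 occurrence(s) of x with (3 - y)
  => ( z - z ) <= 1
stmt 2: z := 6 - x  -- replace 2 occurrence(s) of z with (6 - x)
  => ( ( 6 - x ) - ( 6 - x ) ) <= 1
stmt 1: z := y * 3  -- replace 0 occurrence(s) of z with (y * 3)
  => ( ( 6 - x ) - ( 6 - x ) ) <= 1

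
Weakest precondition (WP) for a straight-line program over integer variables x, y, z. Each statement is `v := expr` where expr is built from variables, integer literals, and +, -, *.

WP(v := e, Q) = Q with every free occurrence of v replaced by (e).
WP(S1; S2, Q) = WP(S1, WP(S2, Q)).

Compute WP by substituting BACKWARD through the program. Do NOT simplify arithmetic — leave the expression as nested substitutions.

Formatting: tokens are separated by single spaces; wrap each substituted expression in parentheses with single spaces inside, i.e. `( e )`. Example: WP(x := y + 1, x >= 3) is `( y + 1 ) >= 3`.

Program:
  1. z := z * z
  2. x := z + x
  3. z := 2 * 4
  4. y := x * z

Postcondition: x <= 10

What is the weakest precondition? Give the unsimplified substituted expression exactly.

Answer: ( ( z * z ) + x ) <= 10

Derivation:
post: x <= 10
stmt 4: y := x * z  -- replace 0 occurrence(s) of y with (x * z)
  => x <= 10
stmt 3: z := 2 * 4  -- replace 0 occurrence(s) of z with (2 * 4)
  => x <= 10
stmt 2: x := z + x  -- replace 1 occurrence(s) of x with (z + x)
  => ( z + x ) <= 10
stmt 1: z := z * z  -- replace 1 occurrence(s) of z with (z * z)
  => ( ( z * z ) + x ) <= 10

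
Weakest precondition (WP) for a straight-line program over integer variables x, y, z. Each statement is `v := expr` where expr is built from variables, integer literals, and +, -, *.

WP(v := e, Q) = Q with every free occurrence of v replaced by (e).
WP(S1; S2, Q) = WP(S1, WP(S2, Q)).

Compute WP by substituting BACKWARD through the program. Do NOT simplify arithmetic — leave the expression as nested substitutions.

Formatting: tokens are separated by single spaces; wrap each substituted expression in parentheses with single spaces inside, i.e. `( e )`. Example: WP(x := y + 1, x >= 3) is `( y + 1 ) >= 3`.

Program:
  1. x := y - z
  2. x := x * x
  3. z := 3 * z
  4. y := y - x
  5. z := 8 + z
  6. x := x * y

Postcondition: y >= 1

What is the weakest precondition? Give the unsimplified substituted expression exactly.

Answer: ( y - ( ( y - z ) * ( y - z ) ) ) >= 1

Derivation:
post: y >= 1
stmt 6: x := x * y  -- replace 0 occurrence(s) of x with (x * y)
  => y >= 1
stmt 5: z := 8 + z  -- replace 0 occurrence(s) of z with (8 + z)
  => y >= 1
stmt 4: y := y - x  -- replace 1 occurrence(s) of y with (y - x)
  => ( y - x ) >= 1
stmt 3: z := 3 * z  -- replace 0 occurrence(s) of z with (3 * z)
  => ( y - x ) >= 1
stmt 2: x := x * x  -- replace 1 occurrence(s) of x with (x * x)
  => ( y - ( x * x ) ) >= 1
stmt 1: x := y - z  -- replace 2 occurrence(s) of x with (y - z)
  => ( y - ( ( y - z ) * ( y - z ) ) ) >= 1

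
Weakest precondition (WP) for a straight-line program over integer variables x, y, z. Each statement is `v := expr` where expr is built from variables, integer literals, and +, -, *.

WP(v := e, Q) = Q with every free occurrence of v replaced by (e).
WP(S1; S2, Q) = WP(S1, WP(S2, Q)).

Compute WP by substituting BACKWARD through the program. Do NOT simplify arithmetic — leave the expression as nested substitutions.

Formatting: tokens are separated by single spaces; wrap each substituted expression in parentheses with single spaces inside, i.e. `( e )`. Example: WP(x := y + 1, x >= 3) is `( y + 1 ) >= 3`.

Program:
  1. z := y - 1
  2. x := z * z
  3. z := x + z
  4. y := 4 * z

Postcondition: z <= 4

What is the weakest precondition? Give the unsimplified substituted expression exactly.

post: z <= 4
stmt 4: y := 4 * z  -- replace 0 occurrence(s) of y with (4 * z)
  => z <= 4
stmt 3: z := x + z  -- replace 1 occurrence(s) of z with (x + z)
  => ( x + z ) <= 4
stmt 2: x := z * z  -- replace 1 occurrence(s) of x with (z * z)
  => ( ( z * z ) + z ) <= 4
stmt 1: z := y - 1  -- replace 3 occurrence(s) of z with (y - 1)
  => ( ( ( y - 1 ) * ( y - 1 ) ) + ( y - 1 ) ) <= 4

Answer: ( ( ( y - 1 ) * ( y - 1 ) ) + ( y - 1 ) ) <= 4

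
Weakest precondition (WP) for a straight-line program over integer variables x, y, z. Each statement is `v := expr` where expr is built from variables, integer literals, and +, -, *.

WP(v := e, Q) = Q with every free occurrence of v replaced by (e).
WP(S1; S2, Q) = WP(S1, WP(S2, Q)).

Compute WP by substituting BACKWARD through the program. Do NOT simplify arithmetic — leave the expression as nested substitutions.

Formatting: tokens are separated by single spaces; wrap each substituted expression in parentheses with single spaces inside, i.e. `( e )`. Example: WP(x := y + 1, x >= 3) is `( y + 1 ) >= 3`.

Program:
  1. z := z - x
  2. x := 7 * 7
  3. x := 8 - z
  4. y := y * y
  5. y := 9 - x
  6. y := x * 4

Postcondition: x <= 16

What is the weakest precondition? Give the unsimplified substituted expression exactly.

post: x <= 16
stmt 6: y := x * 4  -- replace 0 occurrence(s) of y with (x * 4)
  => x <= 16
stmt 5: y := 9 - x  -- replace 0 occurrence(s) of y with (9 - x)
  => x <= 16
stmt 4: y := y * y  -- replace 0 occurrence(s) of y with (y * y)
  => x <= 16
stmt 3: x := 8 - z  -- replace 1 occurrence(s) of x with (8 - z)
  => ( 8 - z ) <= 16
stmt 2: x := 7 * 7  -- replace 0 occurrence(s) of x with (7 * 7)
  => ( 8 - z ) <= 16
stmt 1: z := z - x  -- replace 1 occurrence(s) of z with (z - x)
  => ( 8 - ( z - x ) ) <= 16

Answer: ( 8 - ( z - x ) ) <= 16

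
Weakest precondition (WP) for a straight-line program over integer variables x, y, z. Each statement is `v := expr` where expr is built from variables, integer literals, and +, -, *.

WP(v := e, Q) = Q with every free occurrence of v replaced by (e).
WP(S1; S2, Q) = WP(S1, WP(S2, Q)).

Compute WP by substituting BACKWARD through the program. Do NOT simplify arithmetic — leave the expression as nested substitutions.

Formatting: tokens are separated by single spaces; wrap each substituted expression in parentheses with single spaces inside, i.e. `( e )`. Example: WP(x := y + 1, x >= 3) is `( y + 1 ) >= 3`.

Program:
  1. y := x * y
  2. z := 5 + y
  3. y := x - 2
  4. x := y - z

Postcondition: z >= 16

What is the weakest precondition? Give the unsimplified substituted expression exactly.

post: z >= 16
stmt 4: x := y - z  -- replace 0 occurrence(s) of x with (y - z)
  => z >= 16
stmt 3: y := x - 2  -- replace 0 occurrence(s) of y with (x - 2)
  => z >= 16
stmt 2: z := 5 + y  -- replace 1 occurrence(s) of z with (5 + y)
  => ( 5 + y ) >= 16
stmt 1: y := x * y  -- replace 1 occurrence(s) of y with (x * y)
  => ( 5 + ( x * y ) ) >= 16

Answer: ( 5 + ( x * y ) ) >= 16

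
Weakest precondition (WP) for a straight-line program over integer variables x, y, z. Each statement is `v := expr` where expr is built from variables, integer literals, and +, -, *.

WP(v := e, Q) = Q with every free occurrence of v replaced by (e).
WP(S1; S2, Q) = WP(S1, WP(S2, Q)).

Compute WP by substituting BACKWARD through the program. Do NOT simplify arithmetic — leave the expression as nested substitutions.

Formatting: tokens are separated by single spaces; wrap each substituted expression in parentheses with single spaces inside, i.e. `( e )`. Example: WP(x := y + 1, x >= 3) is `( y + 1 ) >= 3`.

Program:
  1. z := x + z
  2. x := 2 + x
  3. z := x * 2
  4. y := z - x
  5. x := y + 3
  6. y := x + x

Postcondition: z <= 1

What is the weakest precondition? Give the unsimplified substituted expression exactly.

Answer: ( ( 2 + x ) * 2 ) <= 1

Derivation:
post: z <= 1
stmt 6: y := x + x  -- replace 0 occurrence(s) of y with (x + x)
  => z <= 1
stmt 5: x := y + 3  -- replace 0 occurrence(s) of x with (y + 3)
  => z <= 1
stmt 4: y := z - x  -- replace 0 occurrence(s) of y with (z - x)
  => z <= 1
stmt 3: z := x * 2  -- replace 1 occurrence(s) of z with (x * 2)
  => ( x * 2 ) <= 1
stmt 2: x := 2 + x  -- replace 1 occurrence(s) of x with (2 + x)
  => ( ( 2 + x ) * 2 ) <= 1
stmt 1: z := x + z  -- replace 0 occurrence(s) of z with (x + z)
  => ( ( 2 + x ) * 2 ) <= 1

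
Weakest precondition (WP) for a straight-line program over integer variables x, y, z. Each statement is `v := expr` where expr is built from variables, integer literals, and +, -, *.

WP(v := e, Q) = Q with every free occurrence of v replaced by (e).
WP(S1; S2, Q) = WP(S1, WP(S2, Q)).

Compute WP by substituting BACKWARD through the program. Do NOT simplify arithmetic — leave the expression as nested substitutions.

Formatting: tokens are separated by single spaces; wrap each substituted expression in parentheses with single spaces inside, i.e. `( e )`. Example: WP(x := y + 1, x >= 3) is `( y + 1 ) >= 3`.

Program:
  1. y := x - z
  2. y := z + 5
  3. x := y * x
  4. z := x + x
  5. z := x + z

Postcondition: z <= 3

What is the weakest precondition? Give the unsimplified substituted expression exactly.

Answer: ( ( ( z + 5 ) * x ) + ( ( ( z + 5 ) * x ) + ( ( z + 5 ) * x ) ) ) <= 3

Derivation:
post: z <= 3
stmt 5: z := x + z  -- replace 1 occurrence(s) of z with (x + z)
  => ( x + z ) <= 3
stmt 4: z := x + x  -- replace 1 occurrence(s) of z with (x + x)
  => ( x + ( x + x ) ) <= 3
stmt 3: x := y * x  -- replace 3 occurrence(s) of x with (y * x)
  => ( ( y * x ) + ( ( y * x ) + ( y * x ) ) ) <= 3
stmt 2: y := z + 5  -- replace 3 occurrence(s) of y with (z + 5)
  => ( ( ( z + 5 ) * x ) + ( ( ( z + 5 ) * x ) + ( ( z + 5 ) * x ) ) ) <= 3
stmt 1: y := x - z  -- replace 0 occurrence(s) of y with (x - z)
  => ( ( ( z + 5 ) * x ) + ( ( ( z + 5 ) * x ) + ( ( z + 5 ) * x ) ) ) <= 3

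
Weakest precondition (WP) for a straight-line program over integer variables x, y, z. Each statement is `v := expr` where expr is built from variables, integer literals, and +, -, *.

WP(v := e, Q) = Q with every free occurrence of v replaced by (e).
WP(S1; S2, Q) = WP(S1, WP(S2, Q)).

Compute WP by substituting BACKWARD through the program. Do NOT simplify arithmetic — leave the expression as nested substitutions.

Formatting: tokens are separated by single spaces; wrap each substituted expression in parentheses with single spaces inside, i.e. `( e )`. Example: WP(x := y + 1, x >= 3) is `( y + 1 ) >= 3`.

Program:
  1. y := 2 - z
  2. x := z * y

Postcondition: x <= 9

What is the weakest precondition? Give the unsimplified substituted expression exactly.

Answer: ( z * ( 2 - z ) ) <= 9

Derivation:
post: x <= 9
stmt 2: x := z * y  -- replace 1 occurrence(s) of x with (z * y)
  => ( z * y ) <= 9
stmt 1: y := 2 - z  -- replace 1 occurrence(s) of y with (2 - z)
  => ( z * ( 2 - z ) ) <= 9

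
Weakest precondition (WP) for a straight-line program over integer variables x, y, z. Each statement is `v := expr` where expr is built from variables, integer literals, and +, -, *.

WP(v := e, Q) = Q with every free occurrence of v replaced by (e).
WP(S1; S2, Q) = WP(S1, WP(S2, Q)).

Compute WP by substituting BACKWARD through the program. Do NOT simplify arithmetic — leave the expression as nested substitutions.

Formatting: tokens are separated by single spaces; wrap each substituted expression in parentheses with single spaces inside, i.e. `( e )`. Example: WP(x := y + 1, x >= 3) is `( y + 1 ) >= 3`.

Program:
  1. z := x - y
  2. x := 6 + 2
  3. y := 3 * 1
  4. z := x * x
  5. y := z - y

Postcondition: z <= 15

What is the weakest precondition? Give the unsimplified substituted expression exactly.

Answer: ( ( 6 + 2 ) * ( 6 + 2 ) ) <= 15

Derivation:
post: z <= 15
stmt 5: y := z - y  -- replace 0 occurrence(s) of y with (z - y)
  => z <= 15
stmt 4: z := x * x  -- replace 1 occurrence(s) of z with (x * x)
  => ( x * x ) <= 15
stmt 3: y := 3 * 1  -- replace 0 occurrence(s) of y with (3 * 1)
  => ( x * x ) <= 15
stmt 2: x := 6 + 2  -- replace 2 occurrence(s) of x with (6 + 2)
  => ( ( 6 + 2 ) * ( 6 + 2 ) ) <= 15
stmt 1: z := x - y  -- replace 0 occurrence(s) of z with (x - y)
  => ( ( 6 + 2 ) * ( 6 + 2 ) ) <= 15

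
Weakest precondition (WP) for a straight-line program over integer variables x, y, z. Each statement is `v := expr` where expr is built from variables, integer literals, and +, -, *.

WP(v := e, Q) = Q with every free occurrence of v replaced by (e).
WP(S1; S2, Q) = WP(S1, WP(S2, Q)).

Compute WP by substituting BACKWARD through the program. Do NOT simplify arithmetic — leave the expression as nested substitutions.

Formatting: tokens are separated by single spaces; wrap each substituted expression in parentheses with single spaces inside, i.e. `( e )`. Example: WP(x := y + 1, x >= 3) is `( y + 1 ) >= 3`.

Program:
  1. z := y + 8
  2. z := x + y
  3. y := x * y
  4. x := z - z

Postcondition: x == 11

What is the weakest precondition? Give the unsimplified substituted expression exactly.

post: x == 11
stmt 4: x := z - z  -- replace 1 occurrence(s) of x with (z - z)
  => ( z - z ) == 11
stmt 3: y := x * y  -- replace 0 occurrence(s) of y with (x * y)
  => ( z - z ) == 11
stmt 2: z := x + y  -- replace 2 occurrence(s) of z with (x + y)
  => ( ( x + y ) - ( x + y ) ) == 11
stmt 1: z := y + 8  -- replace 0 occurrence(s) of z with (y + 8)
  => ( ( x + y ) - ( x + y ) ) == 11

Answer: ( ( x + y ) - ( x + y ) ) == 11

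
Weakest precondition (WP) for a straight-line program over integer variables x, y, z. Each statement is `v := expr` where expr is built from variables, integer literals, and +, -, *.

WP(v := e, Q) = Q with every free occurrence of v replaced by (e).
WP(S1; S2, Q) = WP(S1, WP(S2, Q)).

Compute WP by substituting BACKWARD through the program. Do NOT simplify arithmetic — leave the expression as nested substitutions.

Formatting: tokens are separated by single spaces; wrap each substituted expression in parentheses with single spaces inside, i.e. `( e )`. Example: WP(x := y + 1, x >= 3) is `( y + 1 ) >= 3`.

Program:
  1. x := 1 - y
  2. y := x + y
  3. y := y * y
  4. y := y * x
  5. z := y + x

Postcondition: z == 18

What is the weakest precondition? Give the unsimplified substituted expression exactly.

Answer: ( ( ( ( ( 1 - y ) + y ) * ( ( 1 - y ) + y ) ) * ( 1 - y ) ) + ( 1 - y ) ) == 18

Derivation:
post: z == 18
stmt 5: z := y + x  -- replace 1 occurrence(s) of z with (y + x)
  => ( y + x ) == 18
stmt 4: y := y * x  -- replace 1 occurrence(s) of y with (y * x)
  => ( ( y * x ) + x ) == 18
stmt 3: y := y * y  -- replace 1 occurrence(s) of y with (y * y)
  => ( ( ( y * y ) * x ) + x ) == 18
stmt 2: y := x + y  -- replace 2 occurrence(s) of y with (x + y)
  => ( ( ( ( x + y ) * ( x + y ) ) * x ) + x ) == 18
stmt 1: x := 1 - y  -- replace 4 occurrence(s) of x with (1 - y)
  => ( ( ( ( ( 1 - y ) + y ) * ( ( 1 - y ) + y ) ) * ( 1 - y ) ) + ( 1 - y ) ) == 18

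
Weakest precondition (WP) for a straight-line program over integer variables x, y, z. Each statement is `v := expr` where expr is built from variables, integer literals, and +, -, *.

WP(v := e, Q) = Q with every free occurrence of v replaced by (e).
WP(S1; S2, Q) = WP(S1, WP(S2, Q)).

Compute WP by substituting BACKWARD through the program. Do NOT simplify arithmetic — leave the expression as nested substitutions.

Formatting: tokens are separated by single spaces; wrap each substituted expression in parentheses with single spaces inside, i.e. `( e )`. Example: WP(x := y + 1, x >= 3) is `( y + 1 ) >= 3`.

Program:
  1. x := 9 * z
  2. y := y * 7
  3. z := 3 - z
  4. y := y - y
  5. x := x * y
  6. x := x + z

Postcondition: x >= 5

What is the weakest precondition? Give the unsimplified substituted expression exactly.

Answer: ( ( ( 9 * z ) * ( ( y * 7 ) - ( y * 7 ) ) ) + ( 3 - z ) ) >= 5

Derivation:
post: x >= 5
stmt 6: x := x + z  -- replace 1 occurrence(s) of x with (x + z)
  => ( x + z ) >= 5
stmt 5: x := x * y  -- replace 1 occurrence(s) of x with (x * y)
  => ( ( x * y ) + z ) >= 5
stmt 4: y := y - y  -- replace 1 occurrence(s) of y with (y - y)
  => ( ( x * ( y - y ) ) + z ) >= 5
stmt 3: z := 3 - z  -- replace 1 occurrence(s) of z with (3 - z)
  => ( ( x * ( y - y ) ) + ( 3 - z ) ) >= 5
stmt 2: y := y * 7  -- replace 2 occurrence(s) of y with (y * 7)
  => ( ( x * ( ( y * 7 ) - ( y * 7 ) ) ) + ( 3 - z ) ) >= 5
stmt 1: x := 9 * z  -- replace 1 occurrence(s) of x with (9 * z)
  => ( ( ( 9 * z ) * ( ( y * 7 ) - ( y * 7 ) ) ) + ( 3 - z ) ) >= 5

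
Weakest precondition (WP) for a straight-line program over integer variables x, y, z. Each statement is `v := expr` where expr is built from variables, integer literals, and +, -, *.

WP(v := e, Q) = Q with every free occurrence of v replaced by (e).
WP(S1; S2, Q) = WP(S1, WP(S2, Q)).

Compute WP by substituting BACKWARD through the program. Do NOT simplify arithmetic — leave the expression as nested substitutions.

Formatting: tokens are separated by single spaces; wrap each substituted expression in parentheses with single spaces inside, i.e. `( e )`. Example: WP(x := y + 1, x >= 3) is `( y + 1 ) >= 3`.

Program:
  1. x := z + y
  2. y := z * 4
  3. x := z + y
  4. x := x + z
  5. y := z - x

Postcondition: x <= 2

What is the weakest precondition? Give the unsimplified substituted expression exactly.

post: x <= 2
stmt 5: y := z - x  -- replace 0 occurrence(s) of y with (z - x)
  => x <= 2
stmt 4: x := x + z  -- replace 1 occurrence(s) of x with (x + z)
  => ( x + z ) <= 2
stmt 3: x := z + y  -- replace 1 occurrence(s) of x with (z + y)
  => ( ( z + y ) + z ) <= 2
stmt 2: y := z * 4  -- replace 1 occurrence(s) of y with (z * 4)
  => ( ( z + ( z * 4 ) ) + z ) <= 2
stmt 1: x := z + y  -- replace 0 occurrence(s) of x with (z + y)
  => ( ( z + ( z * 4 ) ) + z ) <= 2

Answer: ( ( z + ( z * 4 ) ) + z ) <= 2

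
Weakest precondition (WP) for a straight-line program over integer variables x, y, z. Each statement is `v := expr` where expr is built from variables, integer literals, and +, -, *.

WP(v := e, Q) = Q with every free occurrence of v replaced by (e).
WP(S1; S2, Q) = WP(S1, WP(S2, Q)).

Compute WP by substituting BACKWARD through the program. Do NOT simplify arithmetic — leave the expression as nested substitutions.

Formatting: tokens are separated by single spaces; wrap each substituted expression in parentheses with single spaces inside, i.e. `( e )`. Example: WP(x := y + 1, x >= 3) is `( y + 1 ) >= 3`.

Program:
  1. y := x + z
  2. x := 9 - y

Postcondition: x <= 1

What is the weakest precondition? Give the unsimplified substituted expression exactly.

Answer: ( 9 - ( x + z ) ) <= 1

Derivation:
post: x <= 1
stmt 2: x := 9 - y  -- replace 1 occurrence(s) of x with (9 - y)
  => ( 9 - y ) <= 1
stmt 1: y := x + z  -- replace 1 occurrence(s) of y with (x + z)
  => ( 9 - ( x + z ) ) <= 1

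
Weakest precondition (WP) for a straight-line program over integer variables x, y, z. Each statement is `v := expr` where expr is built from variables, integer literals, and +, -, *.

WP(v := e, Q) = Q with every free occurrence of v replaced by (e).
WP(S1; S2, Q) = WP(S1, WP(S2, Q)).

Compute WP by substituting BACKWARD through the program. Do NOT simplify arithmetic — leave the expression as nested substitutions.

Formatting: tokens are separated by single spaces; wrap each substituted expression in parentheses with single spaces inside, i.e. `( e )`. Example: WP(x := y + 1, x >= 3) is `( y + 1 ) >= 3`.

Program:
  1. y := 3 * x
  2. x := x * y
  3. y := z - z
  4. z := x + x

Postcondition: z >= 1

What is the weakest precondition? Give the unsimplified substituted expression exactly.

post: z >= 1
stmt 4: z := x + x  -- replace 1 occurrence(s) of z with (x + x)
  => ( x + x ) >= 1
stmt 3: y := z - z  -- replace 0 occurrence(s) of y with (z - z)
  => ( x + x ) >= 1
stmt 2: x := x * y  -- replace 2 occurrence(s) of x with (x * y)
  => ( ( x * y ) + ( x * y ) ) >= 1
stmt 1: y := 3 * x  -- replace 2 occurrence(s) of y with (3 * x)
  => ( ( x * ( 3 * x ) ) + ( x * ( 3 * x ) ) ) >= 1

Answer: ( ( x * ( 3 * x ) ) + ( x * ( 3 * x ) ) ) >= 1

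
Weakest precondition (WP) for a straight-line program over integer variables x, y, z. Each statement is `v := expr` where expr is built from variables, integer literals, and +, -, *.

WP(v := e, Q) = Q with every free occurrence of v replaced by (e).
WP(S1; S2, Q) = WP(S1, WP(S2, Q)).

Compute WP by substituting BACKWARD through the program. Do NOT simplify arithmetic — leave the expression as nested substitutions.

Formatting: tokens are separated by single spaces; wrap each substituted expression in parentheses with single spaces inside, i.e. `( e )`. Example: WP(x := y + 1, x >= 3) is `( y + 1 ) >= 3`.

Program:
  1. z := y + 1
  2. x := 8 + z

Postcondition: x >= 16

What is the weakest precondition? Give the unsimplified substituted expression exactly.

Answer: ( 8 + ( y + 1 ) ) >= 16

Derivation:
post: x >= 16
stmt 2: x := 8 + z  -- replace 1 occurrence(s) of x with (8 + z)
  => ( 8 + z ) >= 16
stmt 1: z := y + 1  -- replace 1 occurrence(s) of z with (y + 1)
  => ( 8 + ( y + 1 ) ) >= 16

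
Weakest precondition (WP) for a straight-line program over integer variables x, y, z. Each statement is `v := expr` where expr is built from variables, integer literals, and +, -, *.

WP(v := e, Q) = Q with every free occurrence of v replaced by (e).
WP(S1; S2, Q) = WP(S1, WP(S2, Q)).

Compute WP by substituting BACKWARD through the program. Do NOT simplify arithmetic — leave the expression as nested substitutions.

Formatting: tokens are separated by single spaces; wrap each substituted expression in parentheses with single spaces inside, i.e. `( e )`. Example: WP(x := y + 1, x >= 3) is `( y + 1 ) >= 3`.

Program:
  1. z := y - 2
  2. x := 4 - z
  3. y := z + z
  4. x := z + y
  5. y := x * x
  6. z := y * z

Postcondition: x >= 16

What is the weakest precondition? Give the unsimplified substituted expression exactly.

Answer: ( ( y - 2 ) + ( ( y - 2 ) + ( y - 2 ) ) ) >= 16

Derivation:
post: x >= 16
stmt 6: z := y * z  -- replace 0 occurrence(s) of z with (y * z)
  => x >= 16
stmt 5: y := x * x  -- replace 0 occurrence(s) of y with (x * x)
  => x >= 16
stmt 4: x := z + y  -- replace 1 occurrence(s) of x with (z + y)
  => ( z + y ) >= 16
stmt 3: y := z + z  -- replace 1 occurrence(s) of y with (z + z)
  => ( z + ( z + z ) ) >= 16
stmt 2: x := 4 - z  -- replace 0 occurrence(s) of x with (4 - z)
  => ( z + ( z + z ) ) >= 16
stmt 1: z := y - 2  -- replace 3 occurrence(s) of z with (y - 2)
  => ( ( y - 2 ) + ( ( y - 2 ) + ( y - 2 ) ) ) >= 16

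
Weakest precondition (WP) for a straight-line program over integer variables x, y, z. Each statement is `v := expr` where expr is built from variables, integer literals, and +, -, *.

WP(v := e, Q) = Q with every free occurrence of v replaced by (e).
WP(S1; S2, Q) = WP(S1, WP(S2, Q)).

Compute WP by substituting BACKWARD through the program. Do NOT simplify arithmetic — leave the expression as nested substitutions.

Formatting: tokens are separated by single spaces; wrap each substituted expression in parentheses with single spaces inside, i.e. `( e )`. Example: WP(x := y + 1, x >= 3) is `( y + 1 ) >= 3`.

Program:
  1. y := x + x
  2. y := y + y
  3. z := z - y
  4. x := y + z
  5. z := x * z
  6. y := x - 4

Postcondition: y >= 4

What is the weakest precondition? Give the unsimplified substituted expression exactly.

Answer: ( ( ( ( x + x ) + ( x + x ) ) + ( z - ( ( x + x ) + ( x + x ) ) ) ) - 4 ) >= 4

Derivation:
post: y >= 4
stmt 6: y := x - 4  -- replace 1 occurrence(s) of y with (x - 4)
  => ( x - 4 ) >= 4
stmt 5: z := x * z  -- replace 0 occurrence(s) of z with (x * z)
  => ( x - 4 ) >= 4
stmt 4: x := y + z  -- replace 1 occurrence(s) of x with (y + z)
  => ( ( y + z ) - 4 ) >= 4
stmt 3: z := z - y  -- replace 1 occurrence(s) of z with (z - y)
  => ( ( y + ( z - y ) ) - 4 ) >= 4
stmt 2: y := y + y  -- replace 2 occurrence(s) of y with (y + y)
  => ( ( ( y + y ) + ( z - ( y + y ) ) ) - 4 ) >= 4
stmt 1: y := x + x  -- replace 4 occurrence(s) of y with (x + x)
  => ( ( ( ( x + x ) + ( x + x ) ) + ( z - ( ( x + x ) + ( x + x ) ) ) ) - 4 ) >= 4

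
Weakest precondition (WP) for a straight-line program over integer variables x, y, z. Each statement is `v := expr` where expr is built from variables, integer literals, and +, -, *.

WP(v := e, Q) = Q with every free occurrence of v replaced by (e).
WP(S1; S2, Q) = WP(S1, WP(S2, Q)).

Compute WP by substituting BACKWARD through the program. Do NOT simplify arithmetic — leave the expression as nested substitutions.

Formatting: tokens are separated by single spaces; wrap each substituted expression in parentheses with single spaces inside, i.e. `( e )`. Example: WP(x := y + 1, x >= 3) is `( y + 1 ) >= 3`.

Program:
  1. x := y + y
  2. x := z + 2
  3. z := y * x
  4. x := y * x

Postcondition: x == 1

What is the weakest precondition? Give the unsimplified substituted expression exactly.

Answer: ( y * ( z + 2 ) ) == 1

Derivation:
post: x == 1
stmt 4: x := y * x  -- replace 1 occurrence(s) of x with (y * x)
  => ( y * x ) == 1
stmt 3: z := y * x  -- replace 0 occurrence(s) of z with (y * x)
  => ( y * x ) == 1
stmt 2: x := z + 2  -- replace 1 occurrence(s) of x with (z + 2)
  => ( y * ( z + 2 ) ) == 1
stmt 1: x := y + y  -- replace 0 occurrence(s) of x with (y + y)
  => ( y * ( z + 2 ) ) == 1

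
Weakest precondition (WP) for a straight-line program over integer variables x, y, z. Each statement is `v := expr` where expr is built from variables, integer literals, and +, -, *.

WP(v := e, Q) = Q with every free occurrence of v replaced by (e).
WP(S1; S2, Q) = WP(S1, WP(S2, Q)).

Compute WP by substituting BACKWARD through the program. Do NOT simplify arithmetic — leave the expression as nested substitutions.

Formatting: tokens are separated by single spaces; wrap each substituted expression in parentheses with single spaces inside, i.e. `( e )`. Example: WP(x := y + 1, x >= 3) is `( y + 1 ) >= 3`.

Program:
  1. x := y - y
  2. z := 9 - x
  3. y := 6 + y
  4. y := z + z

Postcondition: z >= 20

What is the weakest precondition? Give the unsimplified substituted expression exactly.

post: z >= 20
stmt 4: y := z + z  -- replace 0 occurrence(s) of y with (z + z)
  => z >= 20
stmt 3: y := 6 + y  -- replace 0 occurrence(s) of y with (6 + y)
  => z >= 20
stmt 2: z := 9 - x  -- replace 1 occurrence(s) of z with (9 - x)
  => ( 9 - x ) >= 20
stmt 1: x := y - y  -- replace 1 occurrence(s) of x with (y - y)
  => ( 9 - ( y - y ) ) >= 20

Answer: ( 9 - ( y - y ) ) >= 20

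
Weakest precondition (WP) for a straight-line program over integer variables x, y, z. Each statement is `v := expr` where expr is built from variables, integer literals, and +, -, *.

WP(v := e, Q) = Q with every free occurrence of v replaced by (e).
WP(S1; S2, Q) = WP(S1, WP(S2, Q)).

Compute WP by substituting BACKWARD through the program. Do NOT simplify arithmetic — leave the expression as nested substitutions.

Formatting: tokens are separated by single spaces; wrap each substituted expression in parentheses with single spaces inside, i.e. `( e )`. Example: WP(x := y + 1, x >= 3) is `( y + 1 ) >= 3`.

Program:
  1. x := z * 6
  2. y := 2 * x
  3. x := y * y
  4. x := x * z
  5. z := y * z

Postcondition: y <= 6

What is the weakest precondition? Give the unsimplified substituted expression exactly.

post: y <= 6
stmt 5: z := y * z  -- replace 0 occurrence(s) of z with (y * z)
  => y <= 6
stmt 4: x := x * z  -- replace 0 occurrence(s) of x with (x * z)
  => y <= 6
stmt 3: x := y * y  -- replace 0 occurrence(s) of x with (y * y)
  => y <= 6
stmt 2: y := 2 * x  -- replace 1 occurrence(s) of y with (2 * x)
  => ( 2 * x ) <= 6
stmt 1: x := z * 6  -- replace 1 occurrence(s) of x with (z * 6)
  => ( 2 * ( z * 6 ) ) <= 6

Answer: ( 2 * ( z * 6 ) ) <= 6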